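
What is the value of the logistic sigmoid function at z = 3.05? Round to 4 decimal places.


exp(-3.0500) = 0.0474.
1 + exp(-z) = 1.0474.
sigmoid = 1/1.0474 = 0.9548.

0.9548


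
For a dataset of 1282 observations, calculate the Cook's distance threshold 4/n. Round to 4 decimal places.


Using the rule of thumb:
Threshold = 4 / 1282 = 0.0031.

0.0031


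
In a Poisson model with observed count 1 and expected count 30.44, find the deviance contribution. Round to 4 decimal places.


y/mu = 1/30.44 = 0.032852 (approx.), and ln(1/30.44) = -3.415758.
y * ln(y/mu) = 1 * -3.415758 = -3.415758.
y - mu = -29.44.
D = 2 * (-3.415758 - -29.44) = 52.048484, which rounds to 52.0485.

52.0485


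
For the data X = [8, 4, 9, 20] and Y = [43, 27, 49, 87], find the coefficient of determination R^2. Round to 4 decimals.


After computing the OLS fit (b0=13.5222, b1=3.7052):
SSres = 6.7638, SStot = 1939.0000.
R^2 = 1 - 6.7638/1939.0000 = 0.9965.

0.9965


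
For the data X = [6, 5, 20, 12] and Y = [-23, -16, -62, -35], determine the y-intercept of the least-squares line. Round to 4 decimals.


Compute b1 = -2.9142 from the OLS formula.
With xbar = 10.7500 and ybar = -34.0000, the intercept is:
b0 = -34.0000 - -2.9142 * 10.7500 = -2.6725.

-2.6725


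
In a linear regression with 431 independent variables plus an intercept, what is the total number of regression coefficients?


Each predictor gets one coefficient, plus one intercept.
Total parameters = 431 + 1 = 432.

432


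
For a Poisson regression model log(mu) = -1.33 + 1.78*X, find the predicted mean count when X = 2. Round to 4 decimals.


Linear predictor: eta = -1.33 + (1.78)(2) = 2.2300.
Expected count: mu = exp(2.2300) = 9.2999.

9.2999


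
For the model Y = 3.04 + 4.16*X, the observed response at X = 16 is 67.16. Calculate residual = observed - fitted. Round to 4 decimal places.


Compute yhat = 3.04 + (4.16)(16) = 69.6000.
Residual = actual - predicted = 67.16 - 69.6000 = -2.4400.

-2.4400


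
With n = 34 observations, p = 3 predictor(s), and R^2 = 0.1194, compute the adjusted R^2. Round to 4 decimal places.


Plug in: Adj R^2 = 1 - (1 - 0.1194) * 33/30.
= 1 - 0.8806 * 33/30
= 1 - 29.0598 / 30
= 1 - 0.9687 = 0.0313.

0.0313


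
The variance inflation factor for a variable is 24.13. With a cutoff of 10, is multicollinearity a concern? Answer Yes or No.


Check: VIF = 24.13 vs threshold = 10.
Since 24.13 >= 10, the answer is Yes.

Yes


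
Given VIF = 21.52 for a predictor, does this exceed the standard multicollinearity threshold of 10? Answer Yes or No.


The threshold is 10.
VIF = 21.52 is >= 10.
Multicollinearity indication: Yes.

Yes


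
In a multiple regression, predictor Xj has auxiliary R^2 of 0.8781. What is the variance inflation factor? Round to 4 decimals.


Denominator: 1 - 0.8781 = 0.1219.
VIF = 1 / 0.1219 = 8.2034.

8.2034


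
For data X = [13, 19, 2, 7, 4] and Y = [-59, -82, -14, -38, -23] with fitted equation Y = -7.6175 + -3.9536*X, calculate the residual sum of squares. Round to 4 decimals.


Compute predicted values, then residuals = yi - yhat_i.
Residuals: [0.0143, 0.7359, 1.5247, -2.7073, 0.4319].
SSres = sum(residual^2) = 10.3825.

10.3825


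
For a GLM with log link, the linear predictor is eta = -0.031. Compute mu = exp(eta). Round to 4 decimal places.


mu = exp(eta) = exp(-0.031).
= 0.9695.

0.9695


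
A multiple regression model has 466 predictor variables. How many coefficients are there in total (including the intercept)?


Including the intercept, the model has 466 predictor coefficients + 1 intercept.
Total = 467.

467


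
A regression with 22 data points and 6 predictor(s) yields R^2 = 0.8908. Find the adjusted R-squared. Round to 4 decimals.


Using the formula:
(1 - 0.8908) = 0.1092.
Multiply by 21/15: 0.1092 * 21 = 2.2932, then 2.2932 / 15 = 0.1529.
Adj R^2 = 1 - 0.1529 = 0.8471.

0.8471


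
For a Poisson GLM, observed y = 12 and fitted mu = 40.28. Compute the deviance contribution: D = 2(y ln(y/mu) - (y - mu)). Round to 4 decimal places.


y/mu = 12/40.28 = 0.297915 (approx.), and ln(12/40.28) = -1.210948.
y * ln(y/mu) = 12 * -1.210948 = -14.531376.
y - mu = -28.28.
D = 2 * (-14.531376 - -28.28) = 27.497248, which rounds to 27.4972.

27.4972


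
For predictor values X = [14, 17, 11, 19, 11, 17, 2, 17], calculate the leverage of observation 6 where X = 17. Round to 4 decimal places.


n = 8, xbar = 13.5000.
SXX = sum((xi - xbar)^2) = 212.0000.
h = 1/8 + (17 - 13.5000)^2 / 212.0000 = 0.1828.

0.1828


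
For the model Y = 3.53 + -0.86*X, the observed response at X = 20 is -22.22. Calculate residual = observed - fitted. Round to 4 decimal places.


Fitted value at X = 20 is yhat = 3.53 + -0.86*20 = -13.6700.
Residual = -22.22 - -13.6700 = -8.5500.

-8.5500


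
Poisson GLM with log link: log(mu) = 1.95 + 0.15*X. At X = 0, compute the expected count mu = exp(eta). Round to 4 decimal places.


eta = 1.95 + 0.15 * 0 = 1.9500.
mu = exp(1.9500) = 7.0287.

7.0287


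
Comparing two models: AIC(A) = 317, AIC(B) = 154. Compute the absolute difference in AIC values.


Absolute difference = |317 - 154| = 163.
The model with lower AIC (B) is preferred.

163


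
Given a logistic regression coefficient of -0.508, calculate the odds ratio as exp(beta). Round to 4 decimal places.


exp(-0.508) = 0.6017.
So the odds ratio is 0.6017.

0.6017


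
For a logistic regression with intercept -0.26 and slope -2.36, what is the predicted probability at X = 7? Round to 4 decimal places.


Linear predictor: z = -0.26 + -2.36 * 7 = -16.7800.
P = 1/(1 + exp(16.7800)) = 1/(1 + 19384803.6486) = 0.0000.

0.0000


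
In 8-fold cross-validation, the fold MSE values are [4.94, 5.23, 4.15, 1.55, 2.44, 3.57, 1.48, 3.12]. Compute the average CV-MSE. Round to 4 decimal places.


Sum of fold MSEs = 26.4800.
Average = 26.4800 / 8 = 3.3100.

3.3100


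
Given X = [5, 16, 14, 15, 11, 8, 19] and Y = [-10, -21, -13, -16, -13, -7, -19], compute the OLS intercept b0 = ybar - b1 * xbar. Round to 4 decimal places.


Compute b1 = -0.8710 from the OLS formula.
With xbar = 12.5714 and ybar = -14.1429, the intercept is:
b0 = -14.1429 - -0.8710 * 12.5714 = -3.1935.

-3.1935


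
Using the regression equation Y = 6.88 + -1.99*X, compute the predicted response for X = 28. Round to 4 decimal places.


Predicted value:
Y = 6.88 + (-1.99)(28) = 6.88 + -55.7200 = -48.8400.

-48.8400


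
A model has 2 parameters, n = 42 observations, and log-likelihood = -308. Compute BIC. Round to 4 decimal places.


k * ln(n) = 2 * ln(42) = 2 * 3.737670 = 7.475340.
-2 * loglik = -2 * (-308) = 616.
BIC = 7.475340 + 616 = 623.475340, which rounds to 623.4753.

623.4753


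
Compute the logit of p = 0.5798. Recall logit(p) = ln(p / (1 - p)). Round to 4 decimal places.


Compute the odds: 0.5798/0.4202 = 1.3798.
Take the natural log: ln(1.3798) = 0.3220.

0.3220


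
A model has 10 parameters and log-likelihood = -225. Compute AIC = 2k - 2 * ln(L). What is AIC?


AIC = 2*10 - 2*(-225).
= 20 + 450 = 470.

470


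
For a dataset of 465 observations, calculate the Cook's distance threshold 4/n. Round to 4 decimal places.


Cook's distance cutoff = 4/n = 4/465.
= 0.0086.

0.0086


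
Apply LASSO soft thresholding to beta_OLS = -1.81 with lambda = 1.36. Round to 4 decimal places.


|beta_OLS| = 1.81.
lambda = 1.36.
Since |beta| > lambda, coefficient = sign(beta)*(|beta| - lambda) = -0.4500.
Result = -0.4500.

-0.4500


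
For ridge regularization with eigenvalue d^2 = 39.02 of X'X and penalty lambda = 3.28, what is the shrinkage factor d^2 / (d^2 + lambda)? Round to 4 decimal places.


d^2 + lambda = 39.02 + 3.28 = 42.3000.
Shrinkage factor = 39.02/42.3000 = 0.9225.

0.9225


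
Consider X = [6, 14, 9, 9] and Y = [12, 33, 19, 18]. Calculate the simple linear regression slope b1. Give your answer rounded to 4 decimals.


Calculate xbar = 9.5000, ybar = 20.5000.
S_xx = 33.0000, S_xy = 88.0000.
Using b1 = S_xy / S_xx = 88.0000 / 33.0000, we get b1 = 2.6667.

2.6667


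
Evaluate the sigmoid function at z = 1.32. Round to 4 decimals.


exp(-1.3200) = 0.2671.
1 + exp(-z) = 1.2671.
sigmoid = 1/1.2671 = 0.7892.

0.7892


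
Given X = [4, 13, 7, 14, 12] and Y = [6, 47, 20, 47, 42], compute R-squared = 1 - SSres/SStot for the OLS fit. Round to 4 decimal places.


The fitted line is Y = -10.4378 + 4.2838*X.
SSres = 11.2405, SStot = 1369.2000.
R^2 = 1 - SSres/SStot = 0.9918.

0.9918


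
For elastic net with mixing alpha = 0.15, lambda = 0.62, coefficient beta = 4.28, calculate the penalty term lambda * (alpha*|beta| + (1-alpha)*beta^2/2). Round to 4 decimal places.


Compute:
L1 = 0.15 * 4.28 = 0.6420.
L2 = 0.85 * 4.28^2 / 2 = 7.7853.
Penalty = 0.62 * (0.6420 + 7.7853) = 5.2249.

5.2249


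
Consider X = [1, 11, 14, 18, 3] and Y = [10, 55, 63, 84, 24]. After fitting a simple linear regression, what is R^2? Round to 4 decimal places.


After computing the OLS fit (b0=8.4407, b1=4.1233):
SSres = 30.0182, SStot = 3586.8000.
R^2 = 1 - 30.0182/3586.8000 = 0.9916.

0.9916


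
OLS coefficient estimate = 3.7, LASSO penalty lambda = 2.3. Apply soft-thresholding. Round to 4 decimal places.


Absolute value: |3.7| = 3.7.
Compare to lambda = 2.3.
Since |beta| > lambda, coefficient = sign(beta)*(|beta| - lambda) = 1.4000.

1.4000


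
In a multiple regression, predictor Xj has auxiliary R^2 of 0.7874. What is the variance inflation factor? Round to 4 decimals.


Denominator: 1 - 0.7874 = 0.2126.
VIF = 1 / 0.2126 = 4.7037.

4.7037


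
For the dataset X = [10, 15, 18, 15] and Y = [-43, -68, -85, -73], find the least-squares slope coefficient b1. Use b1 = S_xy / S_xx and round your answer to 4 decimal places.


The sample means are xbar = 14.5000 and ybar = -67.2500.
Compute S_xx = 33.0000 and S_xy = -174.5000.
Slope b1 = S_xy / S_xx = -174.5000 / 33.0000 = -5.2879.

-5.2879


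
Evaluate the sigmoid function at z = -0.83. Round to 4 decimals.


exp(0.8300) = 2.2933.
1 + exp(-z) = 3.2933.
sigmoid = 1/3.2933 = 0.3036.

0.3036


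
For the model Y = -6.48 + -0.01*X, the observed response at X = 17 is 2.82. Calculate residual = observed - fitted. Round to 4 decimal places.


Fitted value at X = 17 is yhat = -6.48 + -0.01*17 = -6.6500.
Residual = 2.82 - -6.6500 = 9.4700.

9.4700


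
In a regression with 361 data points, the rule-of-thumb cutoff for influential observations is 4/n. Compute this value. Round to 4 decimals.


Cook's distance cutoff = 4/n = 4/361.
= 0.0111.

0.0111


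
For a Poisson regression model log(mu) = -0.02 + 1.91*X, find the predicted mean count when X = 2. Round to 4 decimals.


eta = -0.02 + 1.91 * 2 = 3.8000.
mu = exp(3.8000) = 44.7012.

44.7012


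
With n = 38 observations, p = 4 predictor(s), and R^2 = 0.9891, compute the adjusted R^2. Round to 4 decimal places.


Adjusted R^2 = 1 - (1 - R^2) * (n-1)/(n-p-1).
(1 - R^2) = 0.0109.
(n-1)/(n-p-1) = 37/33.
(1 - R^2) * (n-1) = 0.0109 * 37 = 0.4033.
Divide by (n-p-1): 0.4033 / 33 = 0.0122.
Adj R^2 = 1 - 0.0122 = 0.9878.

0.9878


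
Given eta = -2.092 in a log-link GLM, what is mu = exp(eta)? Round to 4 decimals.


Apply the inverse link:
mu = e^-2.092 = 0.1234.

0.1234


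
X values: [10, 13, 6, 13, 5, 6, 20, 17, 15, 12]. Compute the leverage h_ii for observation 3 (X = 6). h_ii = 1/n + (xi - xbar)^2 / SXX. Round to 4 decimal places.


Compute xbar = 11.7000 with n = 10 observations.
SXX = 224.1000.
Leverage = 1/10 + (6 - 11.7000)^2/224.1000 = 0.2450.

0.2450


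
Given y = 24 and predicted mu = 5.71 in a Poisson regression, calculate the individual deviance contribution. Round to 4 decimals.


First: ln(24/5.71) = 1.435835.
Then: 24 * 1.435835 = 34.460040.
y - mu = 24 - 5.71 = 18.29.
D = 2(34.460040 - 18.29) = 32.340080, which rounds to 32.3401.

32.3401


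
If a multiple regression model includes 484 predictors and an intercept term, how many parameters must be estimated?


Each predictor gets one coefficient, plus one intercept.
Total parameters = 484 + 1 = 485.

485


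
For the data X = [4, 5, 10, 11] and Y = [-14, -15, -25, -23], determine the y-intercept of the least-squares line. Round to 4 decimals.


The slope is b1 = -1.5270.
Sample means are xbar = 7.5000 and ybar = -19.2500.
Intercept: b0 = -19.2500 - (-1.5270)(7.5000) = -7.7973.

-7.7973


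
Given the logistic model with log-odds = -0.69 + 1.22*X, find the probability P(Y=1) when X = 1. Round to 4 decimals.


z = -0.69 + 1.22 * 1 = 0.5300.
Sigmoid: P = 1 / (1 + exp(-0.5300)) = 0.6295.

0.6295


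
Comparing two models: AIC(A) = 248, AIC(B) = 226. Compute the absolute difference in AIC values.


|AIC_A - AIC_B| = |248 - 226| = 22.
Model B is preferred (lower AIC).

22


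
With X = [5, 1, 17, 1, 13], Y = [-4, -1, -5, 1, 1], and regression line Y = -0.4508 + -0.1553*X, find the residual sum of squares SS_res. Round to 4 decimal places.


Predicted values from Y = -0.4508 + -0.1553*X.
Residuals: [-2.7727, -0.3939, -1.9091, 1.6061, 3.4697].
SSres = 26.1061.

26.1061


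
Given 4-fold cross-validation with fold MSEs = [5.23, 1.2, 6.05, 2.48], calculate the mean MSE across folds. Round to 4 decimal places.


Total MSE across folds = 14.9600.
CV-MSE = 14.9600/4 = 3.7400.

3.7400


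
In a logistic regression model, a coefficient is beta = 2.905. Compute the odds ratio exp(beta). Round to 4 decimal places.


exp(2.905) = 18.2652.
So the odds ratio is 18.2652.

18.2652


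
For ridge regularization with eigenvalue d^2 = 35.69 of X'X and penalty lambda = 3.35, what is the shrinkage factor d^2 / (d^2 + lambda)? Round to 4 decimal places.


Compute the denominator: 35.69 + 3.35 = 39.0400.
Shrinkage factor = 35.69 / 39.0400 = 0.9142.

0.9142


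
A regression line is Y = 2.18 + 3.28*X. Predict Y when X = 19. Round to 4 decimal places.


Substitute X = 19 into the equation:
Y = 2.18 + 3.28 * 19 = 2.18 + 62.3200 = 64.5000.

64.5000


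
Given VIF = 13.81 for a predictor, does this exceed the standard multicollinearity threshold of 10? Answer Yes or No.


Check: VIF = 13.81 vs threshold = 10.
Since 13.81 >= 10, the answer is Yes.

Yes


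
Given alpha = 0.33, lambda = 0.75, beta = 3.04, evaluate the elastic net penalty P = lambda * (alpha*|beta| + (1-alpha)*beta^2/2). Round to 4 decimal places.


Compute:
L1 = 0.33 * 3.04 = 1.0032.
L2 = 0.67 * 3.04^2 / 2 = 3.0959.
Penalty = 0.75 * (1.0032 + 3.0959) = 3.0744.

3.0744


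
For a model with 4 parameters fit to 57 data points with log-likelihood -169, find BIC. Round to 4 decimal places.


Compute k*ln(n) = 4*ln(57) = 4*4.043051 = 16.172204.
Then -2*loglik = 338.
BIC = 16.172204 + 338 = 354.172204, which rounds to 354.1722.

354.1722


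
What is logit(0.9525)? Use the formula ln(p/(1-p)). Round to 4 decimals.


Compute the odds: 0.9525/0.0475 = 20.0526.
Take the natural log: ln(20.0526) = 2.9984.

2.9984


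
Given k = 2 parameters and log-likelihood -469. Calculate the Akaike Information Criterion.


AIC = 2k - 2*loglik = 2(2) - 2(-469).
= 4 + 938 = 942.

942


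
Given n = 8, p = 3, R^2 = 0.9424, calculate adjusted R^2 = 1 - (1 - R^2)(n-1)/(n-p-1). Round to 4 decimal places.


Plug in: Adj R^2 = 1 - (1 - 0.9424) * 7/4.
= 1 - 0.0576 * 7/4
= 1 - 0.4032 / 4
= 1 - 0.1008 = 0.8992.

0.8992


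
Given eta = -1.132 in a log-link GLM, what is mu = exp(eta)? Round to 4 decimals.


mu = exp(eta) = exp(-1.132).
= 0.3224.

0.3224


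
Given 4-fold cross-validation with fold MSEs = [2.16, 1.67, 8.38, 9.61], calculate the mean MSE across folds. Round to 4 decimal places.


Sum of fold MSEs = 21.8200.
Average = 21.8200 / 4 = 5.4550.

5.4550


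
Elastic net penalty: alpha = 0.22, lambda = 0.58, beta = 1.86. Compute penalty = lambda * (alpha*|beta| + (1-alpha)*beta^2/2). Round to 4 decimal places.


L1 component = 0.22 * |1.86| = 0.4092.
L2 component = 0.78 * 1.86^2 / 2 = 1.3492.
Penalty = 0.58 * (0.4092 + 1.3492) = 0.58 * 1.7584 = 1.0199.

1.0199


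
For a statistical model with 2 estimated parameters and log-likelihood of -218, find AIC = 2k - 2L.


Compute:
2k = 2*2 = 4.
-2*loglik = -2*(-218) = 436.
AIC = 4 + 436 = 440.

440


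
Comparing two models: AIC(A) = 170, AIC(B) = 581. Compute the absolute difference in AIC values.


|AIC_A - AIC_B| = |170 - 581| = 411.
Model A is preferred (lower AIC).

411


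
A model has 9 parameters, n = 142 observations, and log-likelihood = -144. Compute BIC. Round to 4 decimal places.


Compute k*ln(n) = 9*ln(142) = 9*4.955827 = 44.602443.
Then -2*loglik = 288.
BIC = 44.602443 + 288 = 332.602443, which rounds to 332.6024.

332.6024


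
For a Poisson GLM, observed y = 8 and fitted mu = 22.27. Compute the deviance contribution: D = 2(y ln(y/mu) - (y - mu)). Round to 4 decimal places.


First: ln(8/22.27) = -1.023799.
Then: 8 * -1.023799 = -8.190392.
y - mu = 8 - 22.27 = -14.27.
D = 2(-8.190392 - -14.27) = 12.159216, which rounds to 12.1592.

12.1592


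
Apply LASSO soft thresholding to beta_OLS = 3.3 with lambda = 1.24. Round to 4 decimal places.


|beta_OLS| = 3.3.
lambda = 1.24.
Since |beta| > lambda, coefficient = sign(beta)*(|beta| - lambda) = 2.0600.
Result = 2.0600.

2.0600


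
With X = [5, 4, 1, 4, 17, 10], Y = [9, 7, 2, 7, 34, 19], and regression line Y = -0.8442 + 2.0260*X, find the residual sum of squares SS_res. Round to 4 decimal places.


For each point, residual = actual - predicted.
Residuals: [-0.2858, -0.2598, 0.8182, -0.2598, 0.4022, -0.4158].
Sum of squared residuals = 1.2208.

1.2208


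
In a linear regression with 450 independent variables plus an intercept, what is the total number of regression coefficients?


Each predictor gets one coefficient, plus one intercept.
Total parameters = 450 + 1 = 451.

451


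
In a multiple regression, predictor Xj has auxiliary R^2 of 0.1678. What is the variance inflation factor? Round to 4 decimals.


VIF = 1 / (1 - 0.1678).
= 1 / 0.8322 = 1.2016.

1.2016


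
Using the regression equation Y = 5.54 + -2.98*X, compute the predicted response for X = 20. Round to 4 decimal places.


Plug X = 20 into Y = 5.54 + -2.98*X:
Y = 5.54 + -59.6000 = -54.0600.

-54.0600


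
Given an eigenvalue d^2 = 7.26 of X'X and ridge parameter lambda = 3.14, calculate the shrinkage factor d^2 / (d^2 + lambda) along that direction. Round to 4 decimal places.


d^2 + lambda = 7.26 + 3.14 = 10.4000.
Shrinkage factor = 7.26/10.4000 = 0.6981.

0.6981


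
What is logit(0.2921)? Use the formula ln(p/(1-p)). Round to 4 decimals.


Compute the odds: 0.2921/0.7079 = 0.4126.
Take the natural log: ln(0.4126) = -0.8852.

-0.8852


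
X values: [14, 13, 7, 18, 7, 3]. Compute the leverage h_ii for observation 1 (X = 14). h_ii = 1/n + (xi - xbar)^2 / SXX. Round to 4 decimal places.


n = 6, xbar = 10.3333.
SXX = sum((xi - xbar)^2) = 155.3333.
h = 1/6 + (14 - 10.3333)^2 / 155.3333 = 0.2532.

0.2532


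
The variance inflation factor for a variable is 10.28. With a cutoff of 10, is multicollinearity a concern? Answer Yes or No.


Compare VIF = 10.28 to the threshold of 10.
10.28 >= 10, so the answer is Yes.

Yes


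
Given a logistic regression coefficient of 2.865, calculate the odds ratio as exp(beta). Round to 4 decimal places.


The odds ratio is computed as:
OR = e^(2.865) = 17.5491.

17.5491


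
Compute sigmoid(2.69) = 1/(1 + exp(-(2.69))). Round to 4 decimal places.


Compute exp(-2.6900) = 0.0679.
Sigmoid = 1 / (1 + 0.0679) = 1 / 1.0679 = 0.9364.

0.9364


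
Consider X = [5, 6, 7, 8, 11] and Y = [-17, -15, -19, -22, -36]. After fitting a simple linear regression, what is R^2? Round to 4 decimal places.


The fitted line is Y = 3.8208 + -3.4623*X.
SSres = 24.6698, SStot = 278.8000.
R^2 = 1 - SSres/SStot = 0.9115.

0.9115


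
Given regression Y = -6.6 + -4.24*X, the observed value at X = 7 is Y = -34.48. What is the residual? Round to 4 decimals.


Predicted = -6.6 + -4.24 * 7 = -36.2800.
Residual = -34.48 - -36.2800 = 1.8000.

1.8000


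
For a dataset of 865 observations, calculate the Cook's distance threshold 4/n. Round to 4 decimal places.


Using the rule of thumb:
Threshold = 4 / 865 = 0.0046.

0.0046


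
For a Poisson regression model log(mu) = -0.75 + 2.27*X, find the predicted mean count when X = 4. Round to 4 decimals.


Compute eta = -0.75 + 2.27 * 4 = 8.3300.
Apply inverse link: mu = e^8.3300 = 4146.4176.

4146.4176


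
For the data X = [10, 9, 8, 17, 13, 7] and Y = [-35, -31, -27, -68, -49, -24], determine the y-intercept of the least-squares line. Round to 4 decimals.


First find the slope: b1 = -4.4712.
Means: xbar = 10.6667, ybar = -39.0000.
b0 = ybar - b1 * xbar = -39.0000 - -4.4712 * 10.6667 = 8.6923.

8.6923


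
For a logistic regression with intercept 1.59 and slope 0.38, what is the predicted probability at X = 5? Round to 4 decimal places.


Linear predictor: z = 1.59 + 0.38 * 5 = 3.4900.
P = 1/(1 + exp(-3.4900)) = 1/(1 + 0.0305) = 0.9704.

0.9704


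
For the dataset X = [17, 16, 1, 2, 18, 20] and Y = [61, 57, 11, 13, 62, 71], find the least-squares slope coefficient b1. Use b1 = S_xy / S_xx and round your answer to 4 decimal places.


Calculate xbar = 12.3333, ybar = 45.8333.
S_xx = 361.3333, S_xy = 1130.3333.
Using b1 = S_xy / S_xx = 1130.3333 / 361.3333, we get b1 = 3.1282.

3.1282


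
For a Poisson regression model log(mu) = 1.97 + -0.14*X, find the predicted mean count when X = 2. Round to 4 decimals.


Linear predictor: eta = 1.97 + (-0.14)(2) = 1.6900.
Expected count: mu = exp(1.6900) = 5.4195.

5.4195


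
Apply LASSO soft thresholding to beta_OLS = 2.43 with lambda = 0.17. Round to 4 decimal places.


Absolute value: |2.43| = 2.43.
Compare to lambda = 0.17.
Since |beta| > lambda, coefficient = sign(beta)*(|beta| - lambda) = 2.2600.

2.2600


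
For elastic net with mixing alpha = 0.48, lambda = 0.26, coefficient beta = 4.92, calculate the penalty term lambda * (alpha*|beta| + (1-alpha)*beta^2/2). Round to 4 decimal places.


Compute:
L1 = 0.48 * 4.92 = 2.3616.
L2 = 0.52 * 4.92^2 / 2 = 6.2937.
Penalty = 0.26 * (2.3616 + 6.2937) = 2.2504.

2.2504


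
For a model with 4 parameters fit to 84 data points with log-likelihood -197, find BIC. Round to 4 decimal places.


Compute k*ln(n) = 4*ln(84) = 4*4.430817 = 17.723268.
Then -2*loglik = 394.
BIC = 17.723268 + 394 = 411.723268, which rounds to 411.7233.

411.7233


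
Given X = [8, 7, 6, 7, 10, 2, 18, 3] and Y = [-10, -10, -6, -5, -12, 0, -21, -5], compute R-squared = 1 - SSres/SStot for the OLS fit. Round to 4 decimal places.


After computing the OLS fit (b0=0.7057, b1=-1.2237):
SSres = 21.4996, SStot = 275.8750.
R^2 = 1 - 21.4996/275.8750 = 0.9221.

0.9221


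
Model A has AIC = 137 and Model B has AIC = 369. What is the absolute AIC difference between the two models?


Compute |137 - 369| = 232.
Model A has the smaller AIC.

232


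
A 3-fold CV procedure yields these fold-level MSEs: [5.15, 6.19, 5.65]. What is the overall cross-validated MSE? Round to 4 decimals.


Add all fold MSEs: 16.9900.
Divide by k = 3: 16.9900/3 = 5.6633.

5.6633


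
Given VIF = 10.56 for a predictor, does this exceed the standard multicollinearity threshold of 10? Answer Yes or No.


The threshold is 10.
VIF = 10.56 is >= 10.
Multicollinearity indication: Yes.

Yes


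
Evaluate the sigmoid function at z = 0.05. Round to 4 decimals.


First, exp(-0.0500) = 0.9512.
Then sigma(z) = 1/(1 + 0.9512) = 0.5125.

0.5125


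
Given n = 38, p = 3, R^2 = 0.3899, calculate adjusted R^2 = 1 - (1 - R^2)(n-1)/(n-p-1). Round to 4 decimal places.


Plug in: Adj R^2 = 1 - (1 - 0.3899) * 37/34.
= 1 - 0.6101 * 37/34
= 1 - 22.5737 / 34
= 1 - 0.6639 = 0.3361.

0.3361


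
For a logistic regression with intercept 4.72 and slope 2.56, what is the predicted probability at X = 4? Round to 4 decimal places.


Linear predictor: z = 4.72 + 2.56 * 4 = 14.9600.
P = 1/(1 + exp(-14.9600)) = 1/(1 + 0.0000) = 1.0000.

1.0000


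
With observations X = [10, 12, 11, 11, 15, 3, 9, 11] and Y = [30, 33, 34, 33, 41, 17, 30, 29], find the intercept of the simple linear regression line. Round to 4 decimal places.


First find the slope: b1 = 1.9172.
Means: xbar = 10.2500, ybar = 30.8750.
b0 = ybar - b1 * xbar = 30.8750 - 1.9172 * 10.2500 = 11.2239.

11.2239


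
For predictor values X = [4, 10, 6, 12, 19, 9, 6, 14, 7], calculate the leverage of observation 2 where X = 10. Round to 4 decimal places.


n = 9, xbar = 9.6667.
SXX = sum((xi - xbar)^2) = 178.0000.
h = 1/9 + (10 - 9.6667)^2 / 178.0000 = 0.1117.

0.1117


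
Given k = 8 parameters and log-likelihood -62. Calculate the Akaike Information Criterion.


Compute:
2k = 2*8 = 16.
-2*loglik = -2*(-62) = 124.
AIC = 16 + 124 = 140.

140


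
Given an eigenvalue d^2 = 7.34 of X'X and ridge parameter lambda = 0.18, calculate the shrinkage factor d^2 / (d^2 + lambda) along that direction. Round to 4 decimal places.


Denominator = d^2 + lambda = 7.34 + 0.18 = 7.5200.
Shrinkage = 7.34 / 7.5200 = 0.9761.

0.9761


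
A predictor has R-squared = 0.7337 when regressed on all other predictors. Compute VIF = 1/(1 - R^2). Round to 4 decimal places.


VIF = 1 / (1 - 0.7337).
= 1 / 0.2663 = 3.7552.

3.7552


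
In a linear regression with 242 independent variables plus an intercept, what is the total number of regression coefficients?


Each predictor gets one coefficient, plus one intercept.
Total parameters = 242 + 1 = 243.

243


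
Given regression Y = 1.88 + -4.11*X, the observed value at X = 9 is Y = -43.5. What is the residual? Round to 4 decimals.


Compute yhat = 1.88 + (-4.11)(9) = -35.1100.
Residual = actual - predicted = -43.5 - -35.1100 = -8.3900.

-8.3900


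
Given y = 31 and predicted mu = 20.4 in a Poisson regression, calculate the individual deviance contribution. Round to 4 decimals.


Compute y*ln(y/mu) = 31*ln(31/20.4) = 31*0.418452 = 12.972012.
y - mu = 10.6.
D = 2*(12.972012 - (10.6)) = 4.744024, which rounds to 4.7440.

4.7440


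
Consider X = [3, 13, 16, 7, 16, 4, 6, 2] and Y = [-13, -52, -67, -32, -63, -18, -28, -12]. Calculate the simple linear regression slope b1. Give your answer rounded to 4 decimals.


Calculate xbar = 8.3750, ybar = -35.6250.
S_xx = 233.8750, S_xy = -896.1250.
Using b1 = S_xy / S_xx = -896.1250 / 233.8750, we get b1 = -3.8316.

-3.8316


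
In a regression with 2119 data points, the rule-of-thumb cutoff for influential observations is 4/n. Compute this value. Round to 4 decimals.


The threshold is 4/n.
4/2119 = 0.0019.

0.0019


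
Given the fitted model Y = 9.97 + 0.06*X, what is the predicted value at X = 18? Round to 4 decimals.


Predicted value:
Y = 9.97 + (0.06)(18) = 9.97 + 1.0800 = 11.0500.

11.0500


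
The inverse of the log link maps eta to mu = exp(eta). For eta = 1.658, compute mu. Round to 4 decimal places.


mu = exp(eta) = exp(1.658).
= 5.2488.

5.2488


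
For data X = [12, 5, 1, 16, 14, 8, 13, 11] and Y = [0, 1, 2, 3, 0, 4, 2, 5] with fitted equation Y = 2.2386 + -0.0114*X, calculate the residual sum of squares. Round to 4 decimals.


Compute predicted values, then residuals = yi - yhat_i.
Residuals: [-2.1018, -1.1816, -0.2272, 0.9438, -2.0790, 1.8526, -0.0904, 2.8868].
SSres = sum(residual^2) = 22.8523.

22.8523


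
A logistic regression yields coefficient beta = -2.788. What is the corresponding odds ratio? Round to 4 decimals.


exp(-2.788) = 0.0615.
So the odds ratio is 0.0615.

0.0615


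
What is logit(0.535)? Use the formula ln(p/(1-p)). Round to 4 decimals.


Compute the odds: 0.535/0.465 = 1.1505.
Take the natural log: ln(1.1505) = 0.1402.

0.1402


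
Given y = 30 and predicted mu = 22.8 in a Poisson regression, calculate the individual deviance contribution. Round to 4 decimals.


Compute y*ln(y/mu) = 30*ln(30/22.8) = 30*0.274437 = 8.233110.
y - mu = 7.2.
D = 2*(8.233110 - (7.2)) = 2.066220, which rounds to 2.0662.

2.0662


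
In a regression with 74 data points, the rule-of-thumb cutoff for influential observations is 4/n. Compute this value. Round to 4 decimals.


The threshold is 4/n.
4/74 = 0.0541.

0.0541


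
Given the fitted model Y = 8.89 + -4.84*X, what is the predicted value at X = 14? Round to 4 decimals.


Substitute X = 14 into the equation:
Y = 8.89 + -4.84 * 14 = 8.89 + -67.7600 = -58.8700.

-58.8700


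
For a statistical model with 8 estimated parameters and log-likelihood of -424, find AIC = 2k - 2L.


AIC = 2k - 2*loglik = 2(8) - 2(-424).
= 16 + 848 = 864.

864


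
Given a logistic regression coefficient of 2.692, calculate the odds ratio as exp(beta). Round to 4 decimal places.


The odds ratio is computed as:
OR = e^(2.692) = 14.7612.

14.7612


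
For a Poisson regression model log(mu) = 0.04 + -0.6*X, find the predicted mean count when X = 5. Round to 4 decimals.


Compute eta = 0.04 + -0.6 * 5 = -2.9600.
Apply inverse link: mu = e^-2.9600 = 0.0518.

0.0518


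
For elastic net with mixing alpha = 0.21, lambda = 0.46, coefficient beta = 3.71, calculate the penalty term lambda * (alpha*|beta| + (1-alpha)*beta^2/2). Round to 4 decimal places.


alpha * |beta| = 0.21 * 3.71 = 0.7791.
(1-alpha) * beta^2/2 = 0.79 * 13.7641/2 = 5.4368.
Total = 0.46 * (0.7791 + 5.4368) = 2.8593.

2.8593


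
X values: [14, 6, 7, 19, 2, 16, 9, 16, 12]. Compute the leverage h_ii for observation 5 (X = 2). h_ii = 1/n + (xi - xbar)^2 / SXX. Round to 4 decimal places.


Mean of X: xbar = 11.2222.
SXX = 249.5556.
For X = 2: h = 1/9 + (2 - 11.2222)^2/249.5556 = 0.4519.

0.4519


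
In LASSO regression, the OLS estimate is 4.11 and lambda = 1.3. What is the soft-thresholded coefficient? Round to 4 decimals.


|beta_OLS| = 4.11.
lambda = 1.3.
Since |beta| > lambda, coefficient = sign(beta)*(|beta| - lambda) = 2.8100.
Result = 2.8100.

2.8100


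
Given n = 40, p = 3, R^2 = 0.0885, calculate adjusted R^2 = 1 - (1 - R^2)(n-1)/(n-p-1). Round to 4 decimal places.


Using the formula:
(1 - 0.0885) = 0.9115.
Multiply by 39/36: 0.9115 * 39 = 35.5485, then 35.5485 / 36 = 0.9875.
Adj R^2 = 1 - 0.9875 = 0.0125.

0.0125


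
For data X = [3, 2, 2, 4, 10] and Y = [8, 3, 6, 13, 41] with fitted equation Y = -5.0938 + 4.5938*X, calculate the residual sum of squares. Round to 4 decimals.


Compute predicted values, then residuals = yi - yhat_i.
Residuals: [-0.6876, -1.0938, 1.9062, -0.2814, 0.1558].
SSres = sum(residual^2) = 5.4063.

5.4063


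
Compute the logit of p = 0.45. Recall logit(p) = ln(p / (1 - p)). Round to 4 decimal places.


The odds are p/(1-p) = 0.45 / 0.55 = 0.8182.
logit(p) = ln(0.8182) = -0.2007.

-0.2007


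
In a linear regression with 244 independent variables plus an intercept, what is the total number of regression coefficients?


Including the intercept, the model has 244 predictor coefficients + 1 intercept.
Total = 245.

245


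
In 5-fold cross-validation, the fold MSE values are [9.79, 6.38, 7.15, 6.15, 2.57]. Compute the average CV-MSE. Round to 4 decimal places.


Total MSE across folds = 32.0400.
CV-MSE = 32.0400/5 = 6.4080.

6.4080


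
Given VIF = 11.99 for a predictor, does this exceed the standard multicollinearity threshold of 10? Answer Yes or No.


The threshold is 10.
VIF = 11.99 is >= 10.
Multicollinearity indication: Yes.

Yes


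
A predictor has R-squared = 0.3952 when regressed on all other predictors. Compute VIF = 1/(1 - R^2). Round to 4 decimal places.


VIF = 1 / (1 - 0.3952).
= 1 / 0.6048 = 1.6534.

1.6534


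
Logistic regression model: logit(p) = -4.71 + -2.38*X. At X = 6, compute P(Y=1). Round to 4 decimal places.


Linear predictor: z = -4.71 + -2.38 * 6 = -18.9900.
P = 1/(1 + exp(18.9900)) = 1/(1 + 176706372.3958) = 0.0000.

0.0000


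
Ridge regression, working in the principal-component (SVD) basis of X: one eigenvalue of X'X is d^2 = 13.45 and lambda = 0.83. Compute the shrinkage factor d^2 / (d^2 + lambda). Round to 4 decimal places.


Compute the denominator: 13.45 + 0.83 = 14.2800.
Shrinkage factor = 13.45 / 14.2800 = 0.9419.

0.9419


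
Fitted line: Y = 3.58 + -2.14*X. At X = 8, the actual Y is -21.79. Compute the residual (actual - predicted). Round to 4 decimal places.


Fitted value at X = 8 is yhat = 3.58 + -2.14*8 = -13.5400.
Residual = -21.79 - -13.5400 = -8.2500.

-8.2500


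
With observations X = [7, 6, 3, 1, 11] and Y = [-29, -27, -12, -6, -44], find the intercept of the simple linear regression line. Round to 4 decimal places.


The slope is b1 = -3.8885.
Sample means are xbar = 5.6000 and ybar = -23.6000.
Intercept: b0 = -23.6000 - (-3.8885)(5.6000) = -1.8243.

-1.8243


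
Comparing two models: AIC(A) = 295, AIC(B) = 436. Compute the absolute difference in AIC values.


|AIC_A - AIC_B| = |295 - 436| = 141.
Model A is preferred (lower AIC).

141


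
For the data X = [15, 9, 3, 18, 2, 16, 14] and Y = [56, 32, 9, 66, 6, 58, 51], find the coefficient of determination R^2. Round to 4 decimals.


After computing the OLS fit (b0=-1.9349, b1=3.7863):
SSres = 2.1020, SStot = 3557.4286.
R^2 = 1 - 2.1020/3557.4286 = 0.9994.

0.9994


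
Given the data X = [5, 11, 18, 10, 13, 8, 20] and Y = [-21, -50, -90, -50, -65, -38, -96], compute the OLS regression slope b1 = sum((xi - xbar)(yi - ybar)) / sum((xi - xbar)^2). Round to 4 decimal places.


Calculate xbar = 12.1429, ybar = -58.5714.
S_xx = 170.8571, S_xy = -865.4286.
Using b1 = S_xy / S_xx = -865.4286 / 170.8571, we get b1 = -5.0652.

-5.0652


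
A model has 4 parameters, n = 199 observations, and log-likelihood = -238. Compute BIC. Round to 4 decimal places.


k * ln(n) = 4 * ln(199) = 4 * 5.293305 = 21.173220.
-2 * loglik = -2 * (-238) = 476.
BIC = 21.173220 + 476 = 497.173220, which rounds to 497.1732.

497.1732


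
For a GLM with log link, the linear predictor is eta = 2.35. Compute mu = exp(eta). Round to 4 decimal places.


mu = exp(eta) = exp(2.35).
= 10.4856.

10.4856


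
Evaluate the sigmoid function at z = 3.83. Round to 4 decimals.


Compute exp(-3.8300) = 0.0217.
Sigmoid = 1 / (1 + 0.0217) = 1 / 1.0217 = 0.9788.

0.9788


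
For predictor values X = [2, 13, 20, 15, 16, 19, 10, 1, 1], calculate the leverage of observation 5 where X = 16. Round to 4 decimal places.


Mean of X: xbar = 10.7778.
SXX = 471.5556.
For X = 16: h = 1/9 + (16 - 10.7778)^2/471.5556 = 0.1689.

0.1689


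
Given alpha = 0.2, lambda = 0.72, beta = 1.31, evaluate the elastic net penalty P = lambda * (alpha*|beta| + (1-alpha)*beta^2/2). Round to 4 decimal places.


L1 component = 0.2 * |1.31| = 0.2620.
L2 component = 0.8 * 1.31^2 / 2 = 0.6864.
Penalty = 0.72 * (0.2620 + 0.6864) = 0.72 * 0.9484 = 0.6829.

0.6829


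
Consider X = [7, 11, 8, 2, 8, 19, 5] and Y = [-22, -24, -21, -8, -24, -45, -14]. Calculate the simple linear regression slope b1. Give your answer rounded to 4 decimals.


First compute the means: xbar = 8.5714, ybar = -22.5714.
Then S_xx = sum((xi - xbar)^2) = 173.7143.
S_xy = sum((xi - xbar)(yi - ybar)) = -364.7143.
b1 = S_xy / S_xx = -364.7143 / 173.7143 = -2.0995.

-2.0995


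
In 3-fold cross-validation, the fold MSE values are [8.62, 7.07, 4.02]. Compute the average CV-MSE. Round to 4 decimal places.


Add all fold MSEs: 19.7100.
Divide by k = 3: 19.7100/3 = 6.5700.

6.5700


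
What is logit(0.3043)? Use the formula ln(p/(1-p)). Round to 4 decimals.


The odds are p/(1-p) = 0.3043 / 0.6957 = 0.4374.
logit(p) = ln(0.4374) = -0.8269.

-0.8269


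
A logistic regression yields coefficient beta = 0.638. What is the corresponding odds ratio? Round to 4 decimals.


The odds ratio is computed as:
OR = e^(0.638) = 1.8927.

1.8927


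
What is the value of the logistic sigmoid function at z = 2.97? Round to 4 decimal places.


exp(-2.9700) = 0.0513.
1 + exp(-z) = 1.0513.
sigmoid = 1/1.0513 = 0.9512.

0.9512


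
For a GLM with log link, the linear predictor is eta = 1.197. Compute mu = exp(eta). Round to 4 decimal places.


mu = exp(eta) = exp(1.197).
= 3.3102.

3.3102


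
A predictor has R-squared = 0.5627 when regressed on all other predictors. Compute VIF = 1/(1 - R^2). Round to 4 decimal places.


Denominator: 1 - 0.5627 = 0.4373.
VIF = 1 / 0.4373 = 2.2868.

2.2868


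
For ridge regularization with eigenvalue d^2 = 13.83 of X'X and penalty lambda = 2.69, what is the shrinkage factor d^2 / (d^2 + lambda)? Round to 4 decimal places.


d^2 + lambda = 13.83 + 2.69 = 16.5200.
Shrinkage factor = 13.83/16.5200 = 0.8372.

0.8372


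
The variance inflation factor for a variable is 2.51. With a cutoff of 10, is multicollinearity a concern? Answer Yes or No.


Compare VIF = 2.51 to the threshold of 10.
2.51 < 10, so the answer is No.

No


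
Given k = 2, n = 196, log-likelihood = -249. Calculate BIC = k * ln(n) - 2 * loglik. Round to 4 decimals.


Compute k*ln(n) = 2*ln(196) = 2*5.278115 = 10.556230.
Then -2*loglik = 498.
BIC = 10.556230 + 498 = 508.556230, which rounds to 508.5562.

508.5562


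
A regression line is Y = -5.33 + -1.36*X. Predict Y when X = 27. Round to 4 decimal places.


Substitute X = 27 into the equation:
Y = -5.33 + -1.36 * 27 = -5.33 + -36.7200 = -42.0500.

-42.0500


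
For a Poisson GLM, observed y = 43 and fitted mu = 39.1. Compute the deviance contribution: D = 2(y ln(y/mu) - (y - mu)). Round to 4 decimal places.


First: ln(43/39.1) = 0.095078.
Then: 43 * 0.095078 = 4.088354.
y - mu = 43 - 39.1 = 3.9.
D = 2(4.088354 - 3.9) = 0.376708, which rounds to 0.3767.

0.3767


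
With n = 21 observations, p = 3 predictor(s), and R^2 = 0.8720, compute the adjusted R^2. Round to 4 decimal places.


Adjusted R^2 = 1 - (1 - R^2) * (n-1)/(n-p-1).
(1 - R^2) = 0.1280.
(n-1)/(n-p-1) = 20/17.
(1 - R^2) * (n-1) = 0.1280 * 20 = 2.5600.
Divide by (n-p-1): 2.5600 / 17 = 0.1506.
Adj R^2 = 1 - 0.1506 = 0.8494.

0.8494


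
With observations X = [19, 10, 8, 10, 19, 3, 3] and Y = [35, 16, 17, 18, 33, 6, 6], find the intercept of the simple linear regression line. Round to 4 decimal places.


First find the slope: b1 = 1.7332.
Means: xbar = 10.2857, ybar = 18.7143.
b0 = ybar - b1 * xbar = 18.7143 - 1.7332 * 10.2857 = 0.8872.

0.8872


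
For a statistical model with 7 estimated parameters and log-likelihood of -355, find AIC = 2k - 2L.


AIC = 2*7 - 2*(-355).
= 14 + 710 = 724.

724


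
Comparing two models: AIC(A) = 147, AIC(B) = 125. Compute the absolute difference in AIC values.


Compute |147 - 125| = 22.
Model B has the smaller AIC.

22


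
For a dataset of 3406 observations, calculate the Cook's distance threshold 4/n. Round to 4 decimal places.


The threshold is 4/n.
4/3406 = 0.0012.

0.0012


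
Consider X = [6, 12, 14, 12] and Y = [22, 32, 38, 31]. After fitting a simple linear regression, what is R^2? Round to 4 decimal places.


After computing the OLS fit (b0=10.2778, b1=1.8611):
SSres = 6.0556, SStot = 130.7500.
R^2 = 1 - 6.0556/130.7500 = 0.9537.

0.9537


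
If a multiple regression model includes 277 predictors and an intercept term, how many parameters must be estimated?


Including the intercept, the model has 277 predictor coefficients + 1 intercept.
Total = 278.

278


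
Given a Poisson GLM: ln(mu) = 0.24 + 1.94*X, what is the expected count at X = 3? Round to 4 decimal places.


Linear predictor: eta = 0.24 + (1.94)(3) = 6.0600.
Expected count: mu = exp(6.0600) = 428.3754.

428.3754


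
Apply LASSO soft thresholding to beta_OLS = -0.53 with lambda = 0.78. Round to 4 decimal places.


|beta_OLS| = 0.53.
lambda = 0.78.
Since |beta| <= lambda, the coefficient is set to 0.
Result = 0.0000.

0.0000


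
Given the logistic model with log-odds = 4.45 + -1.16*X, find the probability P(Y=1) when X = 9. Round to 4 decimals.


Linear predictor: z = 4.45 + -1.16 * 9 = -5.9900.
P = 1/(1 + exp(5.9900)) = 1/(1 + 399.4146) = 0.0025.

0.0025
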